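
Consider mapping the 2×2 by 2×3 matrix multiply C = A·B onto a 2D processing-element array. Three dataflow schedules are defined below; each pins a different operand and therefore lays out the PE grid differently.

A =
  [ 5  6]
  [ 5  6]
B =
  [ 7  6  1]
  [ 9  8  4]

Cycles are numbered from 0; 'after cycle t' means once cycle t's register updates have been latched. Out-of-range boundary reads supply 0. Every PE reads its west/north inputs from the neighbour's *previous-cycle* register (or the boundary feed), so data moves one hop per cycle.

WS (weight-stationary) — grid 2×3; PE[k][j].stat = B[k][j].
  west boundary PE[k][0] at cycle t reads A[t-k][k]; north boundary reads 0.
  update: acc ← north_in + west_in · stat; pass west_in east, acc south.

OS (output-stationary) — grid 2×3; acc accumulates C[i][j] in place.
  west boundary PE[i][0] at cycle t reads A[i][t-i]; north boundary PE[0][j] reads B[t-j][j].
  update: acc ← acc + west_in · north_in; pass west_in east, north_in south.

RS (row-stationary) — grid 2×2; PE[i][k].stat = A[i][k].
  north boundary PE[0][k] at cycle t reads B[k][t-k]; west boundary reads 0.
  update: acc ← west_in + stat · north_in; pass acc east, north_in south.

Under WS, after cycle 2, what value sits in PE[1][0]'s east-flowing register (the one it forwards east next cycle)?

WS (2×3). Following PE[1][0] plus its west/north inputs:
  [0] (0,0) acc=35 (h:5 v:35)
  [0] (1,0) acc=0 (h:0 v:0)
  [1] (0,0) acc=35 (h:5 v:35)
  [1] (1,0) acc=89 (h:6 v:89)
  [2] (0,0) acc=0 (h:0 v:0)
  [2] (1,0) acc=89 (h:6 v:89)

register = 6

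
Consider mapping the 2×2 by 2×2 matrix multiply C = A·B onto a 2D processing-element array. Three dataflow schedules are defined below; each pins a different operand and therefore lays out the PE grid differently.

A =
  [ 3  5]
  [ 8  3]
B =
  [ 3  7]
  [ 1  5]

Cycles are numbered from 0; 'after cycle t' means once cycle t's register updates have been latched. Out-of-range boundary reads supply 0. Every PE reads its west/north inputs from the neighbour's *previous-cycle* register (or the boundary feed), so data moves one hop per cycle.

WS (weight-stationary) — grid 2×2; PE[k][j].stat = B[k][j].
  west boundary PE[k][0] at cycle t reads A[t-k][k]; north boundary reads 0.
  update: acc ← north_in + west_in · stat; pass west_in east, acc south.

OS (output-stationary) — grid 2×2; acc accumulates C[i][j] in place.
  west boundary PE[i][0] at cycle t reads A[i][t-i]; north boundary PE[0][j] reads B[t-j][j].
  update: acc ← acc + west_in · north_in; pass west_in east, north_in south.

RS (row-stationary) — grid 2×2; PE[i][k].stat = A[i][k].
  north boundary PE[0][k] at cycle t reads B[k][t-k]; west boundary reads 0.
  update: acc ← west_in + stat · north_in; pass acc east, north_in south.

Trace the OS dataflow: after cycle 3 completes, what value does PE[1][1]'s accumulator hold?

PE[1][1].acc = 71

OS 2×2: PE[1][1] cycle-by-cycle (with neighbour feeds):
  cycle 0: PE[0][1] → acc 0, east 0, south 0
  cycle 0: PE[1][0] → acc 0, east 0, south 0
  cycle 0: PE[1][1] → acc 0, east 0, south 0
  cycle 1: PE[0][1] → acc 21, east 3, south 7
  cycle 1: PE[1][0] → acc 24, east 8, south 3
  cycle 1: PE[1][1] → acc 0, east 0, south 0
  cycle 2: PE[0][1] → acc 46, east 5, south 5
  cycle 2: PE[1][0] → acc 27, east 3, south 1
  cycle 2: PE[1][1] → acc 56, east 8, south 7
  cycle 3: PE[0][1] → acc 46, east 0, south 0
  cycle 3: PE[1][0] → acc 27, east 0, south 0
  cycle 3: PE[1][1] → acc 71, east 3, south 5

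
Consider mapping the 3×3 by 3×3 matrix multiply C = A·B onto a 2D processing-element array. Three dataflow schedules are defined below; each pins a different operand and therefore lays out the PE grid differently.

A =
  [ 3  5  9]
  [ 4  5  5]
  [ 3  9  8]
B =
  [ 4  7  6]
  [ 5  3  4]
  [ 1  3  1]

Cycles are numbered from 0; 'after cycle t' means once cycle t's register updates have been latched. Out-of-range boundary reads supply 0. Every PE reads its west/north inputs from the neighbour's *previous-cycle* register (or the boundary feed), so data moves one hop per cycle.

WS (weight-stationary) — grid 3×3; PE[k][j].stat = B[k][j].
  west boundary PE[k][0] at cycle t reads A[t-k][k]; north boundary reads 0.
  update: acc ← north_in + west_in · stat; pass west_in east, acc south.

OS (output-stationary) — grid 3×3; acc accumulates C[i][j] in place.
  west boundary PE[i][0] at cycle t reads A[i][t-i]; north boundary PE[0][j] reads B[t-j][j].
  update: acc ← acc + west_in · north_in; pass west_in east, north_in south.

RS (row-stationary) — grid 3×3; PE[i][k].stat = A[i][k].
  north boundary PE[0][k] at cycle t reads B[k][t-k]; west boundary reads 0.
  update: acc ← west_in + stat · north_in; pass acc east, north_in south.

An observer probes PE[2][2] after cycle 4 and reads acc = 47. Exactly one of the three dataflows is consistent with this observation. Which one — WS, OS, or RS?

WS [3×3] PE[2][2] across cycles:
  c0 r2c2: 0 / 0 / 0
  c1 r2c2: 0 / 0 / 0
  c2 r2c2: 0 / 0 / 0
  c3 r2c2: 0 / 0 / 0
  c4 r2c2: 47 / 9 / 47
OS [3×3] PE[2][2] across cycles:
  c0 r2c2: 0 / 0 / 0
  c1 r2c2: 0 / 0 / 0
  c2 r2c2: 0 / 0 / 0
  c3 r2c2: 0 / 0 / 0
  c4 r2c2: 18 / 3 / 6
RS [3×3] PE[2][2] across cycles:
  c0 r2c2: 0 / 0 / 0
  c1 r2c2: 0 / 0 / 0
  c2 r2c2: 0 / 0 / 0
  c3 r2c2: 0 / 0 / 0
  c4 r2c2: 65 / 65 / 1

dataflow = WS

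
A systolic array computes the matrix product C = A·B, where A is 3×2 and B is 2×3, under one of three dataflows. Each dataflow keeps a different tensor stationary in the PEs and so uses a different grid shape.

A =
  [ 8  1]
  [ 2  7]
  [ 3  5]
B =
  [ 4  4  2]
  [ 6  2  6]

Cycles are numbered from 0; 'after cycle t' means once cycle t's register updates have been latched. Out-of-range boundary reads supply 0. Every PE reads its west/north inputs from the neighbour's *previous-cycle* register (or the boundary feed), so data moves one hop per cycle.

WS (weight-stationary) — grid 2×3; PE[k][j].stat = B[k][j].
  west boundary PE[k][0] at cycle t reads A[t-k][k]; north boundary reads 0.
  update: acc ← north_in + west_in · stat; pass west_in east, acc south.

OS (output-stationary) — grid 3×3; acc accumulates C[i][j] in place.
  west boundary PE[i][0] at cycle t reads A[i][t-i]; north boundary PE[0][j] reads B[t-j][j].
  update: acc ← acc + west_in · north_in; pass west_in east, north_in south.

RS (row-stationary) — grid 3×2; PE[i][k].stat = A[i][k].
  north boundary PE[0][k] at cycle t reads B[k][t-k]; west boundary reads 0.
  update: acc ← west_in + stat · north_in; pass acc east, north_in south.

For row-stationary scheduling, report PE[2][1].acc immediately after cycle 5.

Tracing RS — 3×2 array, target PE[2][1]:
  c0 r1c1: 0 / 0 / 0
  c0 r2c0: 0 / 0 / 0
  c0 r2c1: 0 / 0 / 0
  c1 r1c1: 0 / 0 / 0
  c1 r2c0: 0 / 0 / 0
  c1 r2c1: 0 / 0 / 0
  c2 r1c1: 50 / 50 / 6
  c2 r2c0: 12 / 12 / 4
  c2 r2c1: 0 / 0 / 0
  c3 r1c1: 22 / 22 / 2
  c3 r2c0: 12 / 12 / 4
  c3 r2c1: 42 / 42 / 6
  c4 r1c1: 46 / 46 / 6
  c4 r2c0: 6 / 6 / 2
  c4 r2c1: 22 / 22 / 2
  c5 r1c1: 0 / 0 / 0
  c5 r2c0: 0 / 0 / 0
  c5 r2c1: 36 / 36 / 6

PE[2][1].acc = 36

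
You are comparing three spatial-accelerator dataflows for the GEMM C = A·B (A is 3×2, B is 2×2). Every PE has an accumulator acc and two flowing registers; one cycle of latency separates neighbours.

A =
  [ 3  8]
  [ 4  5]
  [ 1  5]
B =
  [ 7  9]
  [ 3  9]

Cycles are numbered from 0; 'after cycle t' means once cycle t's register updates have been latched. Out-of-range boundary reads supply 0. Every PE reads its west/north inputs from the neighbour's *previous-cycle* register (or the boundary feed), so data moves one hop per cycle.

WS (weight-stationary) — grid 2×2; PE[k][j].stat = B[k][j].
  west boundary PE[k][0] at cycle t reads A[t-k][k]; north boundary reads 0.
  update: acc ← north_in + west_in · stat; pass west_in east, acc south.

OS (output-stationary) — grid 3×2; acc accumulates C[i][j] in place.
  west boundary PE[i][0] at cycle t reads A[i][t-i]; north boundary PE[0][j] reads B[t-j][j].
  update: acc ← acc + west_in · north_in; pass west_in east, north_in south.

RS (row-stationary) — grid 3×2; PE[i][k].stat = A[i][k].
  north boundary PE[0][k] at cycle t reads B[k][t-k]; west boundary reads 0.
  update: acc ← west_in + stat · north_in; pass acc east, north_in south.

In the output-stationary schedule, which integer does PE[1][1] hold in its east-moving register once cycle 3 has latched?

OS (3×2). Following PE[1][1] plus its west/north inputs:
  c0 r0c1: 0 / 0 / 0
  c0 r1c0: 0 / 0 / 0
  c0 r1c1: 0 / 0 / 0
  c1 r0c1: 27 / 3 / 9
  c1 r1c0: 28 / 4 / 7
  c1 r1c1: 0 / 0 / 0
  c2 r0c1: 99 / 8 / 9
  c2 r1c0: 43 / 5 / 3
  c2 r1c1: 36 / 4 / 9
  c3 r0c1: 99 / 0 / 0
  c3 r1c0: 43 / 0 / 0
  c3 r1c1: 81 / 5 / 9

register = 5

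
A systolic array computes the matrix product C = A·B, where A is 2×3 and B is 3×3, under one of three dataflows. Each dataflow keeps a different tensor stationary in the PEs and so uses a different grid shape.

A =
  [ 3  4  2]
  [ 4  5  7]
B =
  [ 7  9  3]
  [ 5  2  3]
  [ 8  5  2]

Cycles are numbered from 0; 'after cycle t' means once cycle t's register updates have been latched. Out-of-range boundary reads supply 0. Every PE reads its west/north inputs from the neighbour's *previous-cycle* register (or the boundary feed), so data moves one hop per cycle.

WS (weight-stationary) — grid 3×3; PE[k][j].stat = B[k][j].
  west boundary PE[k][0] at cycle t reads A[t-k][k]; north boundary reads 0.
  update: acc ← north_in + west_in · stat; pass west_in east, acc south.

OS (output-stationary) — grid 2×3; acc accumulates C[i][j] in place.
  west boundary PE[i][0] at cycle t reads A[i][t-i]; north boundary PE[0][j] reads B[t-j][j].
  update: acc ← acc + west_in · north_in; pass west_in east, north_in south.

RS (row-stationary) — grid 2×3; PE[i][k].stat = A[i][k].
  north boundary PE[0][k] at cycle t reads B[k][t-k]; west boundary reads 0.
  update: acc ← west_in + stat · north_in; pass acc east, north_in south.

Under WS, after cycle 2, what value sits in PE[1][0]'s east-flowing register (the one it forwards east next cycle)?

register = 5

WS on a 3×3 grid — tracing PE[1][0] and its feeders:
  [0] (0,0) acc=21 (h:3 v:21)
  [0] (1,0) acc=0 (h:0 v:0)
  [1] (0,0) acc=28 (h:4 v:28)
  [1] (1,0) acc=41 (h:4 v:41)
  [2] (0,0) acc=0 (h:0 v:0)
  [2] (1,0) acc=53 (h:5 v:53)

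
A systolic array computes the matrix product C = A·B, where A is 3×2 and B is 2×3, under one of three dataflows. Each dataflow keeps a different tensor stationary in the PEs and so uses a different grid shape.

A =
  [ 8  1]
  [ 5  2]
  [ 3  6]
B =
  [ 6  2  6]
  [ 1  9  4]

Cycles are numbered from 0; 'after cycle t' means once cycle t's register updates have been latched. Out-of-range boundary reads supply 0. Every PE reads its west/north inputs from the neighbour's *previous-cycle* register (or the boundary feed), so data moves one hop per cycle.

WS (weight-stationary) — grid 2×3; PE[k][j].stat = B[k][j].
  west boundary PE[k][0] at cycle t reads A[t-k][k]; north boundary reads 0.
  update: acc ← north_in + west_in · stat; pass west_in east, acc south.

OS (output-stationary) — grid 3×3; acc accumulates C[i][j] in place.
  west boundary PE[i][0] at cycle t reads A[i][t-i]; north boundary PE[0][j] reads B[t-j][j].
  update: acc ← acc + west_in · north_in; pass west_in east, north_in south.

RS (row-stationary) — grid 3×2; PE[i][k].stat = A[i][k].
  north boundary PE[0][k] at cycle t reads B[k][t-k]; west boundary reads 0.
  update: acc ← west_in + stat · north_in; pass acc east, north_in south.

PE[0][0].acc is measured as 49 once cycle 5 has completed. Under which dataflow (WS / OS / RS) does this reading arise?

dataflow = OS

WS (2×3 grid), PE[0][0]:
  @0  [0,0]  acc 48  |  →8  ↓48
  @1  [0,0]  acc 30  |  →5  ↓30
  @2  [0,0]  acc 18  |  →3  ↓18
  @3  [0,0]  acc 0  |  →0  ↓0
  @4  [0,0]  acc 0  |  →0  ↓0
  @5  [0,0]  acc 0  |  →0  ↓0
OS (3×3 grid), PE[0][0]:
  @0  [0,0]  acc 48  |  →8  ↓6
  @1  [0,0]  acc 49  |  →1  ↓1
  @2  [0,0]  acc 49  |  →0  ↓0
  @3  [0,0]  acc 49  |  →0  ↓0
  @4  [0,0]  acc 49  |  →0  ↓0
  @5  [0,0]  acc 49  |  →0  ↓0
RS (3×2 grid), PE[0][0]:
  @0  [0,0]  acc 48  |  →48  ↓6
  @1  [0,0]  acc 16  |  →16  ↓2
  @2  [0,0]  acc 48  |  →48  ↓6
  @3  [0,0]  acc 0  |  →0  ↓0
  @4  [0,0]  acc 0  |  →0  ↓0
  @5  [0,0]  acc 0  |  →0  ↓0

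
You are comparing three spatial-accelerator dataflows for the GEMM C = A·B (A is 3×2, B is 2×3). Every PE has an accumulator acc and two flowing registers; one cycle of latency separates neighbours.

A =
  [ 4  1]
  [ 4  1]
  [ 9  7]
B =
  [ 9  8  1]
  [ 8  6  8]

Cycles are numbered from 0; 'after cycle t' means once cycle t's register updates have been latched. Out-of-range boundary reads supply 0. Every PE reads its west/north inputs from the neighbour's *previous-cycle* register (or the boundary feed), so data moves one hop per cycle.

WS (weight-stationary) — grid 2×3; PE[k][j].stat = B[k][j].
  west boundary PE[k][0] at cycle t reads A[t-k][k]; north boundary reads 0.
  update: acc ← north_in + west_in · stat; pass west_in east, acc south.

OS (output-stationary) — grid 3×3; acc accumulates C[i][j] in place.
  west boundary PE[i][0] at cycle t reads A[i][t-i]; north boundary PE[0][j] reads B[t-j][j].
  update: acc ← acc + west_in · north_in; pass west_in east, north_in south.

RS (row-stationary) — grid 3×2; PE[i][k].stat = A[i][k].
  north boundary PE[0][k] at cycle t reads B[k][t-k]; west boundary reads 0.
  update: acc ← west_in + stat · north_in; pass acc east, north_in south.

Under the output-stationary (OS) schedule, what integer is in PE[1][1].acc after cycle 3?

OS (3×3). Following PE[1][1] plus its west/north inputs:
  after 0 — PE[0][1] acc=0, pass-E 0, pass-S 0
  after 0 — PE[1][0] acc=0, pass-E 0, pass-S 0
  after 0 — PE[1][1] acc=0, pass-E 0, pass-S 0
  after 1 — PE[0][1] acc=32, pass-E 4, pass-S 8
  after 1 — PE[1][0] acc=36, pass-E 4, pass-S 9
  after 1 — PE[1][1] acc=0, pass-E 0, pass-S 0
  after 2 — PE[0][1] acc=38, pass-E 1, pass-S 6
  after 2 — PE[1][0] acc=44, pass-E 1, pass-S 8
  after 2 — PE[1][1] acc=32, pass-E 4, pass-S 8
  after 3 — PE[0][1] acc=38, pass-E 0, pass-S 0
  after 3 — PE[1][0] acc=44, pass-E 0, pass-S 0
  after 3 — PE[1][1] acc=38, pass-E 1, pass-S 6

PE[1][1].acc = 38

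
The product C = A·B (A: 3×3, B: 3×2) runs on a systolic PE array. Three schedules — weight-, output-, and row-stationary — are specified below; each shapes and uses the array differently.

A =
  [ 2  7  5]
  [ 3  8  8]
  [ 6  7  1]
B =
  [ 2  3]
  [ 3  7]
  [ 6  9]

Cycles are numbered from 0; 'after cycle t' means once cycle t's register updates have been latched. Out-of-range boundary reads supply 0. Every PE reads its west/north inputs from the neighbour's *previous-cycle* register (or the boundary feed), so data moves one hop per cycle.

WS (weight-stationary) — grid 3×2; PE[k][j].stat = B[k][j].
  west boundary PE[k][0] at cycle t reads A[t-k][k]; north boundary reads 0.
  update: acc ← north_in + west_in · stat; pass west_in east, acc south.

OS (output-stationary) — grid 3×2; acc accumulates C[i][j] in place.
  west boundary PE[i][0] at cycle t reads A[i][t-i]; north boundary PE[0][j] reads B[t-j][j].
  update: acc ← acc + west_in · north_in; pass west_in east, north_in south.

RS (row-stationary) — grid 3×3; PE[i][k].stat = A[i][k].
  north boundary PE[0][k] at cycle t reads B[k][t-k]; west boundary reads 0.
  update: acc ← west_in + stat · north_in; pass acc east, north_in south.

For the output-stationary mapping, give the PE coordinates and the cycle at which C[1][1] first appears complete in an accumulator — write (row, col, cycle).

OS — PE[1][1] is where C[1][1] collects:
  0: (1,1).acc=0  regs=<0,0>
  1: (1,1).acc=0  regs=<0,0>
  2: (1,1).acc=9  regs=<3,3>
  3: (1,1).acc=65  regs=<8,7>
  4: (1,1).acc=137  regs=<8,9>

(row, col, cycle) = (1, 1, 4)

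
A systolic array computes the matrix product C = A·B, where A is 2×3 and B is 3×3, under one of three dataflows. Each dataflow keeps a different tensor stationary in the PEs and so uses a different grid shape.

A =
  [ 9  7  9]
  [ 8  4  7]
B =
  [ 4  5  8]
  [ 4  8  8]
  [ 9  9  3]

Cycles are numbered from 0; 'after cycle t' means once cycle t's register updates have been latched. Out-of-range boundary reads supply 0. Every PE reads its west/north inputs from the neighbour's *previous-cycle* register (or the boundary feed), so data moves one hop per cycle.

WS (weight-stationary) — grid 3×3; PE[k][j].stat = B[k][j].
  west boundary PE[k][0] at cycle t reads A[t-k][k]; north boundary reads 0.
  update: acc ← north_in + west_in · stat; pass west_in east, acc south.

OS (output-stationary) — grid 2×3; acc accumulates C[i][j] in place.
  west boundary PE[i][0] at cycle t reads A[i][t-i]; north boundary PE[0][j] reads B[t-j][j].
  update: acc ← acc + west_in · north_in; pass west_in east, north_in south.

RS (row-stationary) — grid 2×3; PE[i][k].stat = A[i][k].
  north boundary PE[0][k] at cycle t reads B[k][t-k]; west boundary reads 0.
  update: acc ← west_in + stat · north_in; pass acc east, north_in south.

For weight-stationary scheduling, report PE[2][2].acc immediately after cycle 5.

Tracing WS — 3×3 array, target PE[2][2]:
  step 0 · PE1,2: acc=0; fwd→0 fwd↓0
  step 0 · PE2,1: acc=0; fwd→0 fwd↓0
  step 0 · PE2,2: acc=0; fwd→0 fwd↓0
  step 1 · PE1,2: acc=0; fwd→0 fwd↓0
  step 1 · PE2,1: acc=0; fwd→0 fwd↓0
  step 1 · PE2,2: acc=0; fwd→0 fwd↓0
  step 2 · PE1,2: acc=0; fwd→0 fwd↓0
  step 2 · PE2,1: acc=0; fwd→0 fwd↓0
  step 2 · PE2,2: acc=0; fwd→0 fwd↓0
  step 3 · PE1,2: acc=128; fwd→7 fwd↓128
  step 3 · PE2,1: acc=182; fwd→9 fwd↓182
  step 3 · PE2,2: acc=0; fwd→0 fwd↓0
  step 4 · PE1,2: acc=96; fwd→4 fwd↓96
  step 4 · PE2,1: acc=135; fwd→7 fwd↓135
  step 4 · PE2,2: acc=155; fwd→9 fwd↓155
  step 5 · PE1,2: acc=0; fwd→0 fwd↓0
  step 5 · PE2,1: acc=0; fwd→0 fwd↓0
  step 5 · PE2,2: acc=117; fwd→7 fwd↓117

PE[2][2].acc = 117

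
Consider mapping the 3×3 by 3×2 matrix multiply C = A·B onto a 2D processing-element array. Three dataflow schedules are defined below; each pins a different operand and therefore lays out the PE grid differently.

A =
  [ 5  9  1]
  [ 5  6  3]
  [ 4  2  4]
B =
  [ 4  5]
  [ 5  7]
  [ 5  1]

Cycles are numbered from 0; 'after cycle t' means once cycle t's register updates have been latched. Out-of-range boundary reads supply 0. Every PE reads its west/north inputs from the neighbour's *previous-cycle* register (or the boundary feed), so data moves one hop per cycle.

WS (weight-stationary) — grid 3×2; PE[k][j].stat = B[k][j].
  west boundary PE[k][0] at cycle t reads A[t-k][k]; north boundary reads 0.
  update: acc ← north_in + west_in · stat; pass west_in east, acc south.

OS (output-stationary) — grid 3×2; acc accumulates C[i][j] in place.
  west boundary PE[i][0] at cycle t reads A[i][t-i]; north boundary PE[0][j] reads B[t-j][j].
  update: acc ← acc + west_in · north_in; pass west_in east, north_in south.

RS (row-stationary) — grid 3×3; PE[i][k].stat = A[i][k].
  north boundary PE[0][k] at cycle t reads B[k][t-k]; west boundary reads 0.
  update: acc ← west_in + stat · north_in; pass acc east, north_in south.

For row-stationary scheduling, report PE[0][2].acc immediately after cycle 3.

PE[0][2].acc = 89

RS (3×3). Following PE[0][2] plus its west/north inputs:
  c0 r0c1: 0 / 0 / 0
  c0 r0c2: 0 / 0 / 0
  c1 r0c1: 65 / 65 / 5
  c1 r0c2: 0 / 0 / 0
  c2 r0c1: 88 / 88 / 7
  c2 r0c2: 70 / 70 / 5
  c3 r0c1: 0 / 0 / 0
  c3 r0c2: 89 / 89 / 1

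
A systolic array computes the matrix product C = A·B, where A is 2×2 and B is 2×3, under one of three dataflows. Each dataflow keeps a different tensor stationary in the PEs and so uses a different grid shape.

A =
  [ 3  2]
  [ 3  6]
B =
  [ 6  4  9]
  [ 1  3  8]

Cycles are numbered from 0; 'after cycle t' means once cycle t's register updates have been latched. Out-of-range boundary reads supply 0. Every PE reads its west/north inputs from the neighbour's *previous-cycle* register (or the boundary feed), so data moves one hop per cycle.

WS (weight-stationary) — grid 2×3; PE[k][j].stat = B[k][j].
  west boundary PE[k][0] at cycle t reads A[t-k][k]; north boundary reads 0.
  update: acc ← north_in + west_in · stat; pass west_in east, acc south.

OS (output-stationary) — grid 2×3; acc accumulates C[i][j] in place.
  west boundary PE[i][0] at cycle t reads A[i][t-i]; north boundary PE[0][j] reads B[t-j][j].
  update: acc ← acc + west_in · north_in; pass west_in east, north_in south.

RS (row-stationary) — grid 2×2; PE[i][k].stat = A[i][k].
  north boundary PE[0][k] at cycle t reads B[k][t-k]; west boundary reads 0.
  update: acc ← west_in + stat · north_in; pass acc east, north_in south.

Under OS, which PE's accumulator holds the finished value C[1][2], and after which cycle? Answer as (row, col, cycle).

OS — PE[1][2] is where C[1][2] collects:
  t=0 PE[1][2]: acc=0 h=0 v=0
  t=1 PE[1][2]: acc=0 h=0 v=0
  t=2 PE[1][2]: acc=0 h=0 v=0
  t=3 PE[1][2]: acc=27 h=3 v=9
  t=4 PE[1][2]: acc=75 h=6 v=8

(row, col, cycle) = (1, 2, 4)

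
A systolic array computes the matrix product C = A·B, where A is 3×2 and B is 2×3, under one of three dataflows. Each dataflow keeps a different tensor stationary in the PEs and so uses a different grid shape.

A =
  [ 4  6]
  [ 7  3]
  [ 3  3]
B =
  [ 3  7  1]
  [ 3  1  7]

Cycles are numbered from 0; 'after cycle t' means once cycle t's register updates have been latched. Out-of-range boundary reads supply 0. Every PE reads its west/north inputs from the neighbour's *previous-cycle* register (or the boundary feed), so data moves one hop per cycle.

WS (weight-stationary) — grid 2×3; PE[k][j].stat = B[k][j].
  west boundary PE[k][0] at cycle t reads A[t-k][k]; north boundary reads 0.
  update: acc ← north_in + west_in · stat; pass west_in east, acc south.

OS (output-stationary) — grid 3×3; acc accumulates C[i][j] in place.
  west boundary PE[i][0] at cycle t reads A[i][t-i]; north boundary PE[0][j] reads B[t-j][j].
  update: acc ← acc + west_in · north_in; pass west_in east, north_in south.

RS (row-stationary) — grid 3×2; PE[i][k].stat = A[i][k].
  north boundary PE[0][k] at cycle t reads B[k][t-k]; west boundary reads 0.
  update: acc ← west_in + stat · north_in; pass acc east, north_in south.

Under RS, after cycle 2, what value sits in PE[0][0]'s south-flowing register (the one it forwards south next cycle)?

RS (3×2). Following PE[0][0] plus its west/north inputs:
  c0 r0c0: 12 / 12 / 3
  c1 r0c0: 28 / 28 / 7
  c2 r0c0: 4 / 4 / 1

register = 1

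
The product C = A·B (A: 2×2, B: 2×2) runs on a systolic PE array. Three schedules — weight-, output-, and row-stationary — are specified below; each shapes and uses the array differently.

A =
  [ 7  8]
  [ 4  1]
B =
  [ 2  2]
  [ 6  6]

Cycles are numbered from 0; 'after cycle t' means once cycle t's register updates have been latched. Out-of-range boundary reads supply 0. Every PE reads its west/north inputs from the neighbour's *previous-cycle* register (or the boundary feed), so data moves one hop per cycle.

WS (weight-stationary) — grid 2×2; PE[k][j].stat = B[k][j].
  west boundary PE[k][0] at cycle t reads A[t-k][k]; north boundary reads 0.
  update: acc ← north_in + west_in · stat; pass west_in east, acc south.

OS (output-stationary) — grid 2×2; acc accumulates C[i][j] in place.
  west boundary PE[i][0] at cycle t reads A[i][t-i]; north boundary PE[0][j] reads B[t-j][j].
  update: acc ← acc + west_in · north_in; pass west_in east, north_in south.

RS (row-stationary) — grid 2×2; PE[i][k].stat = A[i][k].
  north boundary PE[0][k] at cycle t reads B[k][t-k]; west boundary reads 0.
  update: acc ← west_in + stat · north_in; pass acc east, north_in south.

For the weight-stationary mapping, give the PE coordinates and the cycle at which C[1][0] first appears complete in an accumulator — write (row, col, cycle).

WS: C[1][0] accumulates in PE[1][0]:
  c0 r1c0: 0 / 0 / 0
  c1 r1c0: 62 / 8 / 62
  c2 r1c0: 14 / 1 / 14

(row, col, cycle) = (1, 0, 2)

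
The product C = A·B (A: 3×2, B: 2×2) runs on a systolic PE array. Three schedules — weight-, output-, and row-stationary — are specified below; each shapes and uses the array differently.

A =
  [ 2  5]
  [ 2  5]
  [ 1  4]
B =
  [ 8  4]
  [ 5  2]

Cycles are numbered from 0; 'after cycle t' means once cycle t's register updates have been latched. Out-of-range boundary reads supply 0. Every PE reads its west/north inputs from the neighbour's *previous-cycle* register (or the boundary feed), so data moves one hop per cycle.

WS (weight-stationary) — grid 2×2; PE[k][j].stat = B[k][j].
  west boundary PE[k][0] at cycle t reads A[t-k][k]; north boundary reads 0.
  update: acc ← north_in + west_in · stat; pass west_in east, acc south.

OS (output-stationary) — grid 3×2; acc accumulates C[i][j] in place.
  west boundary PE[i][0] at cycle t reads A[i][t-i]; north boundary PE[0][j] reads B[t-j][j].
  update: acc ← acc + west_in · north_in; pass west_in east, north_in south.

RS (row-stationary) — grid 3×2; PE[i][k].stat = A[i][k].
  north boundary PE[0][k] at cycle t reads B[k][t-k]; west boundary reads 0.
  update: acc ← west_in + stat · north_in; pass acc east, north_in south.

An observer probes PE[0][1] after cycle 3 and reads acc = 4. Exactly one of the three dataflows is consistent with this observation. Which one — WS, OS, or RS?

Under WS (2×2), PE[0][1]:
  [0] (0,1) acc=0 (h:0 v:0)
  [1] (0,1) acc=8 (h:2 v:8)
  [2] (0,1) acc=8 (h:2 v:8)
  [3] (0,1) acc=4 (h:1 v:4)
Under OS (3×2), PE[0][1]:
  [0] (0,1) acc=0 (h:0 v:0)
  [1] (0,1) acc=8 (h:2 v:4)
  [2] (0,1) acc=18 (h:5 v:2)
  [3] (0,1) acc=18 (h:0 v:0)
Under RS (3×2), PE[0][1]:
  [0] (0,1) acc=0 (h:0 v:0)
  [1] (0,1) acc=41 (h:41 v:5)
  [2] (0,1) acc=18 (h:18 v:2)
  [3] (0,1) acc=0 (h:0 v:0)

dataflow = WS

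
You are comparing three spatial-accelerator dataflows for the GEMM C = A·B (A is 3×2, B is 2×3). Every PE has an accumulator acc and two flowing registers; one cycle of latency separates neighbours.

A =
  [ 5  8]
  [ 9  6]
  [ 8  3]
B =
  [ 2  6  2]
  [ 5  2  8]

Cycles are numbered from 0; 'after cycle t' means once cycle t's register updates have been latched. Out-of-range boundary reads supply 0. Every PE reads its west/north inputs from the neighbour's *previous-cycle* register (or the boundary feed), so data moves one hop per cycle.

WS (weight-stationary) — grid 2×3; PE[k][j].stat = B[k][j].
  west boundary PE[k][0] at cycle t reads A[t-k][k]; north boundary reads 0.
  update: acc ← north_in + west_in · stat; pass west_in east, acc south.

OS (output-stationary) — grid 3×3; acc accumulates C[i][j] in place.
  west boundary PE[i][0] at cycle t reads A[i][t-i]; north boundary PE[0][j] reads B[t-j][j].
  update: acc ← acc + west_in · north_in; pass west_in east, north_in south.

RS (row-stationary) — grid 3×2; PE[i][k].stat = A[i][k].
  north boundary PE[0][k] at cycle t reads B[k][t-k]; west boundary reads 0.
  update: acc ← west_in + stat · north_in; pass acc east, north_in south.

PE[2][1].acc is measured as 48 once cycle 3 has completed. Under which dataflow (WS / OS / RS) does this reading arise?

WS: PE[2][1] is outside its 2×3 grid.
Under OS (3×3), PE[2][1]:
  0: (2,1).acc=0  regs=<0,0>
  1: (2,1).acc=0  regs=<0,0>
  2: (2,1).acc=0  regs=<0,0>
  3: (2,1).acc=48  regs=<8,6>
Under RS (3×2), PE[2][1]:
  0: (2,1).acc=0  regs=<0,0>
  1: (2,1).acc=0  regs=<0,0>
  2: (2,1).acc=0  regs=<0,0>
  3: (2,1).acc=31  regs=<31,5>

dataflow = OS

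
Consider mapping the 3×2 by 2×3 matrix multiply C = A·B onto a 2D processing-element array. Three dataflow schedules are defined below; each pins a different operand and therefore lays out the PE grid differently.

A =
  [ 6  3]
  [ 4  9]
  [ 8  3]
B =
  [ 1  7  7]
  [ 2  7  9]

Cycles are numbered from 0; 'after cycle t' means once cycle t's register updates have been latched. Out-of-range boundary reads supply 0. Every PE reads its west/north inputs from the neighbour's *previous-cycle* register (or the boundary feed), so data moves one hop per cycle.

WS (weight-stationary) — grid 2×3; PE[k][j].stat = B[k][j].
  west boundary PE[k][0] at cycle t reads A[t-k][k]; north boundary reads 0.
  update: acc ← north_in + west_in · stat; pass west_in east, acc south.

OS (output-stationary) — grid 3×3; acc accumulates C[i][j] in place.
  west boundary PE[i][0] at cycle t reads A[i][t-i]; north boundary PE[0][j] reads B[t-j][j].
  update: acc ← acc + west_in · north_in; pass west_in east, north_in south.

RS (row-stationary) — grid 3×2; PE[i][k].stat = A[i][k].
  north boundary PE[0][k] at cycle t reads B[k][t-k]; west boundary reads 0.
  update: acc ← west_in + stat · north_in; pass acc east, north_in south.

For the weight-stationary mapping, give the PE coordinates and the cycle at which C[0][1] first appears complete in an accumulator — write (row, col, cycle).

WS: C[0][1] accumulates in PE[1][1]:
  0: (1,1).acc=0  regs=<0,0>
  1: (1,1).acc=0  regs=<0,0>
  2: (1,1).acc=63  regs=<3,63>

(row, col, cycle) = (1, 1, 2)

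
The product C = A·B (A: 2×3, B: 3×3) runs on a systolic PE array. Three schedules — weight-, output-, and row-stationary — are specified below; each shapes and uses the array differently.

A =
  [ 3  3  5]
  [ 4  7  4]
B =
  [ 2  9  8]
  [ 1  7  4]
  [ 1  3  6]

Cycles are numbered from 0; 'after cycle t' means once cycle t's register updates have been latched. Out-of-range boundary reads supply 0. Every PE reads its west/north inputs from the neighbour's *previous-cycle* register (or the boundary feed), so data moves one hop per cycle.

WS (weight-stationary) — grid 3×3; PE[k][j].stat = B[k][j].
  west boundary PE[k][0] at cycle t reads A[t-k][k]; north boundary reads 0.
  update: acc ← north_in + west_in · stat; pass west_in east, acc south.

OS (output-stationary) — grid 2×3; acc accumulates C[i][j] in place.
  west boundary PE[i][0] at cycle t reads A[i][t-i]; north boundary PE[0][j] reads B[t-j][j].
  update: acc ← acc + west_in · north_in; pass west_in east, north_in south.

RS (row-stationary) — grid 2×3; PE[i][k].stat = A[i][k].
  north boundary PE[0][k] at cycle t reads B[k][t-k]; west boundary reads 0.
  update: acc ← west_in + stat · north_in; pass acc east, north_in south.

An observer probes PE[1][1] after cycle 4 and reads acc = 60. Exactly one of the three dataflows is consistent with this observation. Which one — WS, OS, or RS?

dataflow = RS

WS (3×3 grid), PE[1][1]:
  after 0 — PE[1][1] acc=0, pass-E 0, pass-S 0
  after 1 — PE[1][1] acc=0, pass-E 0, pass-S 0
  after 2 — PE[1][1] acc=48, pass-E 3, pass-S 48
  after 3 — PE[1][1] acc=85, pass-E 7, pass-S 85
  after 4 — PE[1][1] acc=0, pass-E 0, pass-S 0
OS (2×3 grid), PE[1][1]:
  after 0 — PE[1][1] acc=0, pass-E 0, pass-S 0
  after 1 — PE[1][1] acc=0, pass-E 0, pass-S 0
  after 2 — PE[1][1] acc=36, pass-E 4, pass-S 9
  after 3 — PE[1][1] acc=85, pass-E 7, pass-S 7
  after 4 — PE[1][1] acc=97, pass-E 4, pass-S 3
RS (2×3 grid), PE[1][1]:
  after 0 — PE[1][1] acc=0, pass-E 0, pass-S 0
  after 1 — PE[1][1] acc=0, pass-E 0, pass-S 0
  after 2 — PE[1][1] acc=15, pass-E 15, pass-S 1
  after 3 — PE[1][1] acc=85, pass-E 85, pass-S 7
  after 4 — PE[1][1] acc=60, pass-E 60, pass-S 4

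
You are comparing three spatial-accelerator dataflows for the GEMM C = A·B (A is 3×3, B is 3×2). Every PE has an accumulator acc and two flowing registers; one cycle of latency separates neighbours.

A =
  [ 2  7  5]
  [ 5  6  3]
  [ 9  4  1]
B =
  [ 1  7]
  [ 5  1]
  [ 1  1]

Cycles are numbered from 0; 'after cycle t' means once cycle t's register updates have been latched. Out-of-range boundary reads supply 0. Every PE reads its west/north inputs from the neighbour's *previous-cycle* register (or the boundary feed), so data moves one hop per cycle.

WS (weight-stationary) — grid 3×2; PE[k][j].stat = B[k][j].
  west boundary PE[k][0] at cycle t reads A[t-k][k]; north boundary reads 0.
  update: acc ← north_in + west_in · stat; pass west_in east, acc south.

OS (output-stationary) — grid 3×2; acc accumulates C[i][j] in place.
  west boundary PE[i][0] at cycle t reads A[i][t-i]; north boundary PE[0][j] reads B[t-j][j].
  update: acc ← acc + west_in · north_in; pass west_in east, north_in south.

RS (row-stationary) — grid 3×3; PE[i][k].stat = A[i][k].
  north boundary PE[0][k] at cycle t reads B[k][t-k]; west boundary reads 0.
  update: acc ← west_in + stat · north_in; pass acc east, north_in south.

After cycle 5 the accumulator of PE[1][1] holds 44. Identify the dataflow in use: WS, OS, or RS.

dataflow = OS

WS (3×2 grid), PE[1][1]:
  [0] (1,1) acc=0 (h:0 v:0)
  [1] (1,1) acc=0 (h:0 v:0)
  [2] (1,1) acc=21 (h:7 v:21)
  [3] (1,1) acc=41 (h:6 v:41)
  [4] (1,1) acc=67 (h:4 v:67)
  [5] (1,1) acc=0 (h:0 v:0)
OS (3×2 grid), PE[1][1]:
  [0] (1,1) acc=0 (h:0 v:0)
  [1] (1,1) acc=0 (h:0 v:0)
  [2] (1,1) acc=35 (h:5 v:7)
  [3] (1,1) acc=41 (h:6 v:1)
  [4] (1,1) acc=44 (h:3 v:1)
  [5] (1,1) acc=44 (h:0 v:0)
RS (3×3 grid), PE[1][1]:
  [0] (1,1) acc=0 (h:0 v:0)
  [1] (1,1) acc=0 (h:0 v:0)
  [2] (1,1) acc=35 (h:35 v:5)
  [3] (1,1) acc=41 (h:41 v:1)
  [4] (1,1) acc=0 (h:0 v:0)
  [5] (1,1) acc=0 (h:0 v:0)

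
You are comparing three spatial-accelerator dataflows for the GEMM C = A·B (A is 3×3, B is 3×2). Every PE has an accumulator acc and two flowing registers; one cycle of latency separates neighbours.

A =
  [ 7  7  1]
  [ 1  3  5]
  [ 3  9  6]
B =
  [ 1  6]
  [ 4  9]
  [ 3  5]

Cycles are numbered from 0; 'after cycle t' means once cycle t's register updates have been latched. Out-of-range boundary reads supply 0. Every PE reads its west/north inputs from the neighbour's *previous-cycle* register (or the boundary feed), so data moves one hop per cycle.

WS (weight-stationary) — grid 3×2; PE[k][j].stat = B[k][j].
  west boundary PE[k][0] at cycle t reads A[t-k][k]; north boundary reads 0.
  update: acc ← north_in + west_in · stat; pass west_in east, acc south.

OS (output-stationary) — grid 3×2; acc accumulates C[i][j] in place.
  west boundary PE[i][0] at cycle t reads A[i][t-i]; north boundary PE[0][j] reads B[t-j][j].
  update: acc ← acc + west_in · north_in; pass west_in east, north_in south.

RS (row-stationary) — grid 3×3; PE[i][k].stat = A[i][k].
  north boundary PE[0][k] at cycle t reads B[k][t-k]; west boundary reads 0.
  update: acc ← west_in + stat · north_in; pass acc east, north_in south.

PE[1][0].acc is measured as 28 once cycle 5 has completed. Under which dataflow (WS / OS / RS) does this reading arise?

dataflow = OS

WS (3×2 grid), PE[1][0]:
  cycle 0: PE[1][0] → acc 0, east 0, south 0
  cycle 1: PE[1][0] → acc 35, east 7, south 35
  cycle 2: PE[1][0] → acc 13, east 3, south 13
  cycle 3: PE[1][0] → acc 39, east 9, south 39
  cycle 4: PE[1][0] → acc 0, east 0, south 0
  cycle 5: PE[1][0] → acc 0, east 0, south 0
OS (3×2 grid), PE[1][0]:
  cycle 0: PE[1][0] → acc 0, east 0, south 0
  cycle 1: PE[1][0] → acc 1, east 1, south 1
  cycle 2: PE[1][0] → acc 13, east 3, south 4
  cycle 3: PE[1][0] → acc 28, east 5, south 3
  cycle 4: PE[1][0] → acc 28, east 0, south 0
  cycle 5: PE[1][0] → acc 28, east 0, south 0
RS (3×3 grid), PE[1][0]:
  cycle 0: PE[1][0] → acc 0, east 0, south 0
  cycle 1: PE[1][0] → acc 1, east 1, south 1
  cycle 2: PE[1][0] → acc 6, east 6, south 6
  cycle 3: PE[1][0] → acc 0, east 0, south 0
  cycle 4: PE[1][0] → acc 0, east 0, south 0
  cycle 5: PE[1][0] → acc 0, east 0, south 0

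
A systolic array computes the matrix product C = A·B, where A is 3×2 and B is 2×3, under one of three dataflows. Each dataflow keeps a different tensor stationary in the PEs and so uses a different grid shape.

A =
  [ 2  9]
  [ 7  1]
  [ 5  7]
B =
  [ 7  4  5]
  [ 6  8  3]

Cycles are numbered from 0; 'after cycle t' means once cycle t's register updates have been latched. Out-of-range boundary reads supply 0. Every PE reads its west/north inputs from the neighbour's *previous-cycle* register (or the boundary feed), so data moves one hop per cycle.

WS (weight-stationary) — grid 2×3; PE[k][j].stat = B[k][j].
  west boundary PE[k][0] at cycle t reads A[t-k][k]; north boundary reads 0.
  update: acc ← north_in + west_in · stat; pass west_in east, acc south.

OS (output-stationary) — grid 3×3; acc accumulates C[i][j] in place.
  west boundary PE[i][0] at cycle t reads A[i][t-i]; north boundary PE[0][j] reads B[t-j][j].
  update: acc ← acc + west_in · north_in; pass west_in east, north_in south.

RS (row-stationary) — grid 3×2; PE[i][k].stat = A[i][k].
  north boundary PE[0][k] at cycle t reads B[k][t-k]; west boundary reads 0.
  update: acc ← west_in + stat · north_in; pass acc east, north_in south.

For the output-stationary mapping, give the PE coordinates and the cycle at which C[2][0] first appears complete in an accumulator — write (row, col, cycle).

(row, col, cycle) = (2, 0, 3)

Under OS, C[2][0] lands at PE[2][0]:
  c0 r2c0: 0 / 0 / 0
  c1 r2c0: 0 / 0 / 0
  c2 r2c0: 35 / 5 / 7
  c3 r2c0: 77 / 7 / 6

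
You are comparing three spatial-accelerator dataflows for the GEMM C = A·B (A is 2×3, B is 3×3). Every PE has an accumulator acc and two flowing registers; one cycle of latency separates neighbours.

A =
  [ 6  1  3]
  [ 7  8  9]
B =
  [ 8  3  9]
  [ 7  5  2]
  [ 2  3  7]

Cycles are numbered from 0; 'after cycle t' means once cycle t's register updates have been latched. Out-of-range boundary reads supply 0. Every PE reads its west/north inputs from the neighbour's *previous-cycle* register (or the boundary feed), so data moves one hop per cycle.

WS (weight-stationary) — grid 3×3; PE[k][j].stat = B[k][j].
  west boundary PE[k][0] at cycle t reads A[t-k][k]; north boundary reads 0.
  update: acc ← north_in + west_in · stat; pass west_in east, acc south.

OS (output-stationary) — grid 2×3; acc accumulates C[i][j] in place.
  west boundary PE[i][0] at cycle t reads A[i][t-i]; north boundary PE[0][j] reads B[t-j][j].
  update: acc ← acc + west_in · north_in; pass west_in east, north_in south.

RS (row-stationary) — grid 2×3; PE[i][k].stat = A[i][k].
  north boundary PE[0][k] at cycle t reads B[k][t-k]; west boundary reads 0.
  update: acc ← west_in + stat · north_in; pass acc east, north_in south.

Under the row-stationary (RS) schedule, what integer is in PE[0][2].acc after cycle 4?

RS 2×3: PE[0][2] cycle-by-cycle (with neighbour feeds):
  step 0 · PE0,1: acc=0; fwd→0 fwd↓0
  step 0 · PE0,2: acc=0; fwd→0 fwd↓0
  step 1 · PE0,1: acc=55; fwd→55 fwd↓7
  step 1 · PE0,2: acc=0; fwd→0 fwd↓0
  step 2 · PE0,1: acc=23; fwd→23 fwd↓5
  step 2 · PE0,2: acc=61; fwd→61 fwd↓2
  step 3 · PE0,1: acc=56; fwd→56 fwd↓2
  step 3 · PE0,2: acc=32; fwd→32 fwd↓3
  step 4 · PE0,1: acc=0; fwd→0 fwd↓0
  step 4 · PE0,2: acc=77; fwd→77 fwd↓7

PE[0][2].acc = 77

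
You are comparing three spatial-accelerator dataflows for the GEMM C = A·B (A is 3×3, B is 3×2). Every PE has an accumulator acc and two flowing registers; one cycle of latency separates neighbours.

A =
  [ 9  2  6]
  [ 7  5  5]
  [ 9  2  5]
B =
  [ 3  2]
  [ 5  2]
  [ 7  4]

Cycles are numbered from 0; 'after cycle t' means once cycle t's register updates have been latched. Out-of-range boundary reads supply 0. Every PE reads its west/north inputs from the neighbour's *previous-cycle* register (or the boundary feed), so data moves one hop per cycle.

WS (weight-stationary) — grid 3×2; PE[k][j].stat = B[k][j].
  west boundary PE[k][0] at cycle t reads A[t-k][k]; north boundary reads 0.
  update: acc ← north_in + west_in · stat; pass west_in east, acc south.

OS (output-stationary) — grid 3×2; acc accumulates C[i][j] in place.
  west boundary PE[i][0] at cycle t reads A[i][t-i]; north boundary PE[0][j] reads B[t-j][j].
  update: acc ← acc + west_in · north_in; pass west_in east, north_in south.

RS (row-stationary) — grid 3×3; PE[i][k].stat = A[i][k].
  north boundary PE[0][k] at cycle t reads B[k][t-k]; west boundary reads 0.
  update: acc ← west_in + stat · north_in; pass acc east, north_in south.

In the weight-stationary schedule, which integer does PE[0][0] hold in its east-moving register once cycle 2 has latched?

Tracing WS — 3×2 array, target PE[0][0]:
  [0] (0,0) acc=27 (h:9 v:27)
  [1] (0,0) acc=21 (h:7 v:21)
  [2] (0,0) acc=27 (h:9 v:27)

register = 9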